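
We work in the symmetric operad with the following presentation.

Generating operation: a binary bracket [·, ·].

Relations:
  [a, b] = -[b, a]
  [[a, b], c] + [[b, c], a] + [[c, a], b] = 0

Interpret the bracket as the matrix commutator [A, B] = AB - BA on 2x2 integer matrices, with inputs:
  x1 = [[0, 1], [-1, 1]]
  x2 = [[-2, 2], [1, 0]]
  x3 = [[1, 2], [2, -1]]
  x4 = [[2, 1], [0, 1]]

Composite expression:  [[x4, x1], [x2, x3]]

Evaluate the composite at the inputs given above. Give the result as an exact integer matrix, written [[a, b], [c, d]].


[x4, x1] = [[-1, 2], [1, 1]]
[x2, x3] = [[2, -8], [6, -2]]
[[x4, x1], [x2, x3]] = [[20, 8], [16, -20]]

[[20, 8], [16, -20]]


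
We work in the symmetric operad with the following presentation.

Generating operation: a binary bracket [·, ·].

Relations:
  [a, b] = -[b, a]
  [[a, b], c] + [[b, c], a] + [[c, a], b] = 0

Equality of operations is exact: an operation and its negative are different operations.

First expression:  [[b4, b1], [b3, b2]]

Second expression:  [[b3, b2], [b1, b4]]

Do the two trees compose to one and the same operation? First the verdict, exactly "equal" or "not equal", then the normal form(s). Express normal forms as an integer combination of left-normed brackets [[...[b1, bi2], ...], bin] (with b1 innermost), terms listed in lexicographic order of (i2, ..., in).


equal; both compose to [[[b1, b4], b2], b3] - [[[b1, b4], b3], b2]

In normal form, the first expression is [[[b1, b4], b2], b3] - [[[b1, b4], b3], b2]
In normal form, the second expression is [[[b1, b4], b2], b3] - [[[b1, b4], b3], b2]
One common form — equal.


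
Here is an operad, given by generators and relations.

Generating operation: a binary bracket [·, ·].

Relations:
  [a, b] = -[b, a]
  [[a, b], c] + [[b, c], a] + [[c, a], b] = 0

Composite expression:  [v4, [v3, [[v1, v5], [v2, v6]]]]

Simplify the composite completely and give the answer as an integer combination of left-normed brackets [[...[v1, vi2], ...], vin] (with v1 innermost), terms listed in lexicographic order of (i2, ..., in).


Expand each bracket as ab - ba; the v1-initial words give the coefficients.
Composite bracket: [v4, [v3, [[v1, v5], [v2, v6]]]]
Expanding via [a, b] = ab - ba: 32 signed words (2^5 = 32).
Keep just the words that open with v1:
  the word v1v5v2v6v3v4 carries sign +1 and contributes +[[[[[v1, v5], v2], v6], v3], v4]
  the word v1v5v6v2v3v4 carries sign -1 and contributes -[[[[[v1, v5], v6], v2], v3], v4]

[[[[[v1, v5], v2], v6], v3], v4] - [[[[[v1, v5], v6], v2], v3], v4]


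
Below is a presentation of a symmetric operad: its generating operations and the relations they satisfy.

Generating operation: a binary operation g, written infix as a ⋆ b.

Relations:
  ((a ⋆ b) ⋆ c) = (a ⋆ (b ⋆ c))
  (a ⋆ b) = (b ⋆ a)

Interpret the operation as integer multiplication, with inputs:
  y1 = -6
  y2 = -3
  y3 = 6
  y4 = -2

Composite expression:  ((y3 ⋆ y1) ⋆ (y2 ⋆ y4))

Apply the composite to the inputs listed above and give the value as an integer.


-216

(y3 ⋆ y1) = -36
(y2 ⋆ y4) = 6
((y3 ⋆ y1) ⋆ (y2 ⋆ y4)) = -216


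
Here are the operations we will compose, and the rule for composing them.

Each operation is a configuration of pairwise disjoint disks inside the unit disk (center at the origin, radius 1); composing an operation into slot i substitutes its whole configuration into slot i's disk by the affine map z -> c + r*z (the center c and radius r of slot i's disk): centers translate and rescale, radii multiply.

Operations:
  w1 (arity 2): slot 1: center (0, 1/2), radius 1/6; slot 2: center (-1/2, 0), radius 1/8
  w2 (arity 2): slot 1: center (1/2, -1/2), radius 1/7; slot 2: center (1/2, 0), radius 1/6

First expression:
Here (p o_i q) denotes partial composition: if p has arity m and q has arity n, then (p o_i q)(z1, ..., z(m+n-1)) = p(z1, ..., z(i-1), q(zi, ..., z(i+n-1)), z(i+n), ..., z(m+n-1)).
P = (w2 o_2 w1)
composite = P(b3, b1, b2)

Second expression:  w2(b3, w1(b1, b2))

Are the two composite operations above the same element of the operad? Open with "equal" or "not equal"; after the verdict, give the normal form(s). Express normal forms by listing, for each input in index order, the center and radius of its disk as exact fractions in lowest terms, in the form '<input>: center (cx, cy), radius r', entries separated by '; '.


equal — both sides give b1: center (1/2, 1/12), radius 1/36; b2: center (5/12, 0), radius 1/48; b3: center (1/2, -1/2), radius 1/7

The first expression, normalized: b1: center (1/2, 1/12), radius 1/36; b2: center (5/12, 0), radius 1/48; b3: center (1/2, -1/2), radius 1/7
The second expression, normalized: b1: center (1/2, 1/12), radius 1/36; b2: center (5/12, 0), radius 1/48; b3: center (1/2, -1/2), radius 1/7
Both agree, so they are equal.


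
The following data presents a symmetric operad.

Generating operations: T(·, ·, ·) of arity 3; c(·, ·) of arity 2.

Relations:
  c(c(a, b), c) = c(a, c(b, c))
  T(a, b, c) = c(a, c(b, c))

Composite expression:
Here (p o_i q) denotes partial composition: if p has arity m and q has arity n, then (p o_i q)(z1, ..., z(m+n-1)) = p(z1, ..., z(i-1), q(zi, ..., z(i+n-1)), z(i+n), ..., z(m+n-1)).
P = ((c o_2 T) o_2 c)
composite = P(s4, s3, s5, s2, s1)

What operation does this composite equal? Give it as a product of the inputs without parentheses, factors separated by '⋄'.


s4 ⋄ s3 ⋄ s5 ⋄ s2 ⋄ s1


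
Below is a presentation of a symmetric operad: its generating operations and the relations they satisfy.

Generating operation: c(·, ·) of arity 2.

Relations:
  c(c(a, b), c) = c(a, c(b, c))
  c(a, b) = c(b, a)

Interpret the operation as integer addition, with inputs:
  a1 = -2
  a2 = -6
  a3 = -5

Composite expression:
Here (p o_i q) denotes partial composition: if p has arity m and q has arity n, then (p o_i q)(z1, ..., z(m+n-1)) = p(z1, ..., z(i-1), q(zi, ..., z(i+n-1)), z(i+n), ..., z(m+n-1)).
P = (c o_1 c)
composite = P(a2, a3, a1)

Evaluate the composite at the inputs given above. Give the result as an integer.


-13

c(a2, a3) = -11
c(c(a2, a3), a1) = -13


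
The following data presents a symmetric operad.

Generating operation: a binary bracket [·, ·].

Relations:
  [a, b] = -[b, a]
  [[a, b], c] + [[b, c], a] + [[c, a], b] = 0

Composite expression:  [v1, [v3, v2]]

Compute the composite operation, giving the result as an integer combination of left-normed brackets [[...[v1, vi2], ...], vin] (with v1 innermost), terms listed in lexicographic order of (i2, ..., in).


-[[v1, v2], v3] + [[v1, v3], v2]

In the tensor algebra, words opening v1 carry the v1-anchored form.
Composite bracket: [v1, [v3, v2]]
Full expansion: 4 signed words from ab - ba (2^2 = 4).
Only words starting with v1 matter:
  v1v2v3 (sign -1) contributes -[[v1, v2], v3]
  v1v3v2 (sign +1) contributes +[[v1, v3], v2]


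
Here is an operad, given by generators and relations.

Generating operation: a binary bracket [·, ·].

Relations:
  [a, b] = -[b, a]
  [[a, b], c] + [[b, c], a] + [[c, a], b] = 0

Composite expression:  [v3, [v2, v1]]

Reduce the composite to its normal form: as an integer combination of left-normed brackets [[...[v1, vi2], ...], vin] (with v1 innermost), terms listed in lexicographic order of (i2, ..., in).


A multilinear Lie element is pinned by v1-initial words (v1 innermost).
Composite bracket: [v3, [v2, v1]]
Under [a, b] = ab - ba we get 4 signed associative words (2^2 = 4).
Only words starting with v1 matter:
  v1v2v3 appears with sign +1, giving the term +[[v1, v2], v3]

[[v1, v2], v3]


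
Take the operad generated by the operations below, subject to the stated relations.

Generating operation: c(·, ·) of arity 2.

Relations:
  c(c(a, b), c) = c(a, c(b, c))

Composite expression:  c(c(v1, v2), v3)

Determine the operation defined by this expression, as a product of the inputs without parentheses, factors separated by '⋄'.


v1 ⋄ v2 ⋄ v3

The c-tree's shape is irrelevant; the v-reading-order decides.
c(v1, v2) reduces to v1 ⋄ v2
c(c(v1, v2), v3) reduces to v1 ⋄ v2 ⋄ v3


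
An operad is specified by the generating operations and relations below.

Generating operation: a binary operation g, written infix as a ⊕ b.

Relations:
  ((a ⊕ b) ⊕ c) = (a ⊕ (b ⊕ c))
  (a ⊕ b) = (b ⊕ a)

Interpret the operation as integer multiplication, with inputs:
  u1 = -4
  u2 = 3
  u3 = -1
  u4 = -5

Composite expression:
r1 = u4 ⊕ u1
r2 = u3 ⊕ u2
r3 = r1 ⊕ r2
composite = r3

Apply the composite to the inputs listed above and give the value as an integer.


-60


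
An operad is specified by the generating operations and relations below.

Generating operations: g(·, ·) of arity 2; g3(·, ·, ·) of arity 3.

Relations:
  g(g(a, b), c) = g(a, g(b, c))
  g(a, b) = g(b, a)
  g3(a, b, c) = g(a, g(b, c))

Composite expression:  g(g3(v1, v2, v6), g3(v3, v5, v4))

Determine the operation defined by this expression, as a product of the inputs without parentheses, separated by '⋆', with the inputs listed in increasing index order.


Reordering under g is free, so list the v-inputs canonically.
g3(v1, v2, v6) linearizes to v1 ⋆ v2 ⋆ v6
g3(v3, v5, v4) linearizes to v3 ⋆ v5 ⋆ v4
g(g3(v1, v2, v6), g3(v3, v5, v4)) linearizes to v1 ⋆ v2 ⋆ v6 ⋆ v3 ⋆ v5 ⋆ v4
rearranged into index order: v1 ⋆ v2 ⋆ v3 ⋆ v4 ⋆ v5 ⋆ v6

v1 ⋆ v2 ⋆ v3 ⋆ v4 ⋆ v5 ⋆ v6


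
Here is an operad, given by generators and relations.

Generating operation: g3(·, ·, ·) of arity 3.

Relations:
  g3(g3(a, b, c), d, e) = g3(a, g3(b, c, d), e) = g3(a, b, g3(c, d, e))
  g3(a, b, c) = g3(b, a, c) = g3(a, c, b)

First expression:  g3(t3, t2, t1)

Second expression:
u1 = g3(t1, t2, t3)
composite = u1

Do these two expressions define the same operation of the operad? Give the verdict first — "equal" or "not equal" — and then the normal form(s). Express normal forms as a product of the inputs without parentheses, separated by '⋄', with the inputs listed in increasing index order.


equal: each reduces to t1 ⋄ t2 ⋄ t3

Reducing the first expression gives t1 ⋄ t2 ⋄ t3
Reducing the second expression gives t1 ⋄ t2 ⋄ t3
Same normal form: equal.


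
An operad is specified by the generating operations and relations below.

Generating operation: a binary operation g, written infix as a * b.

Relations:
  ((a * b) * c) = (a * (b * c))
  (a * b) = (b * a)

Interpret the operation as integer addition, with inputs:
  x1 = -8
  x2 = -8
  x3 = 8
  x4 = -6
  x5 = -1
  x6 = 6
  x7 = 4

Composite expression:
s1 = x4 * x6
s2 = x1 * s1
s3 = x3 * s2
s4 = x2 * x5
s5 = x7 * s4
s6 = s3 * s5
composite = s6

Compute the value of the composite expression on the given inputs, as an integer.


(x4 * x6) = 0
(x1 * (x4 * x6)) = -8
(x3 * (x1 * (x4 * x6))) = 0
(x2 * x5) = -9
(x7 * (x2 * x5)) = -5
((x3 * (x1 * (x4 * x6))) * (x7 * (x2 * x5))) = -5

-5


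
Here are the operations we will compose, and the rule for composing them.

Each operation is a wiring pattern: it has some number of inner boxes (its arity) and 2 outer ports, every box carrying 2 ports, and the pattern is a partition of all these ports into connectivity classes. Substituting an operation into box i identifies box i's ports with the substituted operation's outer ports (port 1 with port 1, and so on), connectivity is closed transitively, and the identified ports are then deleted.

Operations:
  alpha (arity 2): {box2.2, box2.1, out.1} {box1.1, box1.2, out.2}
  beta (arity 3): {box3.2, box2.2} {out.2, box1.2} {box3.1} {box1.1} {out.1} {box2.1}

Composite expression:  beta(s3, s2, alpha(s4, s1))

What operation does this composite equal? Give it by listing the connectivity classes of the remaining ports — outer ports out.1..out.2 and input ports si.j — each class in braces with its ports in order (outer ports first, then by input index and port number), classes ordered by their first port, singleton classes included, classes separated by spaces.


Two ports join when wires chain via beta-identified ports.
through alpha, on inputs (s4, s1): {out.1, s1.1, s1.2} {out.2, s4.1, s4.2} (out.j = stage outer ports)
through beta, on inputs (s3, s2, s4, s1): {out.1} {out.2, s3.2} {s1.1, s1.2} {s2.1} {s2.2, s4.1, s4.2} {s3.1} (out.j = stage outer ports)

{out.1} {out.2, s3.2} {s1.1, s1.2} {s2.1} {s2.2, s4.1, s4.2} {s3.1}


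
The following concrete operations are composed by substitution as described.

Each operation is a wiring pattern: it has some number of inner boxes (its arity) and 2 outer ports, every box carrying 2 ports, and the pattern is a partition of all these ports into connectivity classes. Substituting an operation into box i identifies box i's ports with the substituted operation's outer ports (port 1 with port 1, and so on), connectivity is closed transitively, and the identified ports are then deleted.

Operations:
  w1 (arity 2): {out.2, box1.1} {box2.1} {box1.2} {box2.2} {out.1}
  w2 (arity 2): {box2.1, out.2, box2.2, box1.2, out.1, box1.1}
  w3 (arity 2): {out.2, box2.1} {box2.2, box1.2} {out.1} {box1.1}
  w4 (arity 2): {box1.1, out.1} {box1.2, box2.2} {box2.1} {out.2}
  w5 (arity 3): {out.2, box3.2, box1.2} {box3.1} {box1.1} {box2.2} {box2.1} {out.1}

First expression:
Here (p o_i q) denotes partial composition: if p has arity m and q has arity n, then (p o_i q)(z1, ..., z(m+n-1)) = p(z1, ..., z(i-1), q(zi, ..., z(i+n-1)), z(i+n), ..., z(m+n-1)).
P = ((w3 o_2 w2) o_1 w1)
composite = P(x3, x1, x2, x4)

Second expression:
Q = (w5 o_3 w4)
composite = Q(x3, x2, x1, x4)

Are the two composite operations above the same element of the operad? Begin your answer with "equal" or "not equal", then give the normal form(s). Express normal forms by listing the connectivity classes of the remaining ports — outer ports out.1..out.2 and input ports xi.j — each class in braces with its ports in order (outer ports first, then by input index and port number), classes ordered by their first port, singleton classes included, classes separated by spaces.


The first expression, normalized: {out.1} {out.2, x2.1, x2.2, x3.1, x4.1, x4.2} {x1.1} {x1.2} {x3.2}
The second expression, normalized: {out.1} {out.2, x3.2} {x1.1} {x1.2, x4.2} {x2.1} {x2.2} {x3.1} {x4.1}
The normal forms differ: not equal.

not equal: they reduce to {out.1} {out.2, x2.1, x2.2, x3.1, x4.1, x4.2} {x1.1} {x1.2} {x3.2} and {out.1} {out.2, x3.2} {x1.1} {x1.2, x4.2} {x2.1} {x2.2} {x3.1} {x4.1}


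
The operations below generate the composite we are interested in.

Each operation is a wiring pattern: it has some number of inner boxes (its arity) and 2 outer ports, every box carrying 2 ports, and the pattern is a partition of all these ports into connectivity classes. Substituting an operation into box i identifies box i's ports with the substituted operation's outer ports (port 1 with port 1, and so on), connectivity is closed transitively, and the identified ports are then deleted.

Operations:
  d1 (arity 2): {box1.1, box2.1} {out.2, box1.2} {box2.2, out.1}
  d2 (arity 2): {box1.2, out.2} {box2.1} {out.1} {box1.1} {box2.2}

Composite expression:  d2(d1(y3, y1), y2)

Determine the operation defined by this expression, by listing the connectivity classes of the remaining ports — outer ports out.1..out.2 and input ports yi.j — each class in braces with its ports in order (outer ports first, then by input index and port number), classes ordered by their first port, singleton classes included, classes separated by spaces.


Reachability decides: close wires over d2-identified ports.
through d1, on inputs (y3, y1): {out.1, y1.2} {out.2, y3.2} {y1.1, y3.1} (out.j = stage outer ports)
through d2, on inputs (y3, y1, y2): {out.1} {out.2, y3.2} {y1.1, y3.1} {y1.2} {y2.1} {y2.2} (out.j = stage outer ports)

{out.1} {out.2, y3.2} {y1.1, y3.1} {y1.2} {y2.1} {y2.2}


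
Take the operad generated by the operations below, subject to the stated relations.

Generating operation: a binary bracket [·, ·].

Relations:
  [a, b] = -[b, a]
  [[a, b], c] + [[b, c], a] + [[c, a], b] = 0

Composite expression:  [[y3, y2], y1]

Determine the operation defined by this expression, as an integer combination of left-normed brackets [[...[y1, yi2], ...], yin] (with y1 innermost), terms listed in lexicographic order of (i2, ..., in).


[[y1, y2], y3] - [[y1, y3], y2]


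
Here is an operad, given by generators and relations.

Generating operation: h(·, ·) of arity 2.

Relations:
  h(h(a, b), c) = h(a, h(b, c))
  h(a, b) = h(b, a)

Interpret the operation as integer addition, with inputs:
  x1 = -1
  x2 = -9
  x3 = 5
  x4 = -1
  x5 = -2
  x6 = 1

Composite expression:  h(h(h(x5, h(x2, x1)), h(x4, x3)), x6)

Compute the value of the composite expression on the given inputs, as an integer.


-7

h(x2, x1) = -10
h(x5, h(x2, x1)) = -12
h(x4, x3) = 4
h(h(x5, h(x2, x1)), h(x4, x3)) = -8
h(h(h(x5, h(x2, x1)), h(x4, x3)), x6) = -7


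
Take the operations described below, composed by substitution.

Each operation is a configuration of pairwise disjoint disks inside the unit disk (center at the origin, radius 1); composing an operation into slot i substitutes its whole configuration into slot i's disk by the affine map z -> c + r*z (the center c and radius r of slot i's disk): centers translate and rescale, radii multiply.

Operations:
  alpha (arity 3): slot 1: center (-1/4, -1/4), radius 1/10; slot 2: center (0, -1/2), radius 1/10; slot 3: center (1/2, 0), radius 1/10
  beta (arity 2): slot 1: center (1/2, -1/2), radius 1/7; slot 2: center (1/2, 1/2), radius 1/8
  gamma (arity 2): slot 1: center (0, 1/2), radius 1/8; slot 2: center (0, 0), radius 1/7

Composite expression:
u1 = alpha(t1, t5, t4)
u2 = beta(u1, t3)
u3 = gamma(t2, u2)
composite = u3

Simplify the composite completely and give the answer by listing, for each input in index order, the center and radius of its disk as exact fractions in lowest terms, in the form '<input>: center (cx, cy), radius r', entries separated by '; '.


t1: center (13/196, -15/196), radius 1/490; t2: center (0, 1/2), radius 1/8; t3: center (1/14, 1/14), radius 1/56; t4: center (4/49, -1/14), radius 1/490; t5: center (1/14, -4/49), radius 1/490

Below gamma, radii multiply path by path; the t-disk centers shift.
t2 passes through 1 substitution, ending at center (0, 1/2), radius 1/8
t1 passes through 3 substitutions, ending at center (13/196, -15/196), radius 1/490
t5 passes through 3 substitutions, ending at center (1/14, -4/49), radius 1/490
t4 passes through 3 substitutions, ending at center (4/49, -1/14), radius 1/490
t3 passes through 2 substitutions, ending at center (1/14, 1/14), radius 1/56


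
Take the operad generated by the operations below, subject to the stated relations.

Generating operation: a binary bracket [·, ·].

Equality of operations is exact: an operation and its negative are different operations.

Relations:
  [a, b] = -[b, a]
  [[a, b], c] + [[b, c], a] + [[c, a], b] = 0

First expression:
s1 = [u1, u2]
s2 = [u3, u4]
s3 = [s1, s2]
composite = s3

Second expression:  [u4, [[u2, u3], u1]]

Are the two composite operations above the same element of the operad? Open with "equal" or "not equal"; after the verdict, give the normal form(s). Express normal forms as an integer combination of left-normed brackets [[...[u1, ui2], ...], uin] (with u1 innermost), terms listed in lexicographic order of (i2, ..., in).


not equal; the first gives [[[u1, u2], u3], u4] - [[[u1, u2], u4], u3] and the second [[[u1, u2], u3], u4] - [[[u1, u3], u2], u4]

The first composite normalizes to [[[u1, u2], u3], u4] - [[[u1, u2], u4], u3]
The second composite normalizes to [[[u1, u2], u3], u4] - [[[u1, u3], u2], u4]
They disagree, so not equal.


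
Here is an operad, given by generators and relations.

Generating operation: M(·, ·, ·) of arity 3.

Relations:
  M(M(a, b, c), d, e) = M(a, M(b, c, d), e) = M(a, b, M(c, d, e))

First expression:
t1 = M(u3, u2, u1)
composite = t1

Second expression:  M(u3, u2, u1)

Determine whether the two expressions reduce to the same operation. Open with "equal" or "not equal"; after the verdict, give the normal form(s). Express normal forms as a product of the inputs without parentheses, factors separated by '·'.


The first expression reduces to u3 · u2 · u1
The second expression reduces to u3 · u2 · u1
One common form — equal.

equal; both compose to u3 · u2 · u1


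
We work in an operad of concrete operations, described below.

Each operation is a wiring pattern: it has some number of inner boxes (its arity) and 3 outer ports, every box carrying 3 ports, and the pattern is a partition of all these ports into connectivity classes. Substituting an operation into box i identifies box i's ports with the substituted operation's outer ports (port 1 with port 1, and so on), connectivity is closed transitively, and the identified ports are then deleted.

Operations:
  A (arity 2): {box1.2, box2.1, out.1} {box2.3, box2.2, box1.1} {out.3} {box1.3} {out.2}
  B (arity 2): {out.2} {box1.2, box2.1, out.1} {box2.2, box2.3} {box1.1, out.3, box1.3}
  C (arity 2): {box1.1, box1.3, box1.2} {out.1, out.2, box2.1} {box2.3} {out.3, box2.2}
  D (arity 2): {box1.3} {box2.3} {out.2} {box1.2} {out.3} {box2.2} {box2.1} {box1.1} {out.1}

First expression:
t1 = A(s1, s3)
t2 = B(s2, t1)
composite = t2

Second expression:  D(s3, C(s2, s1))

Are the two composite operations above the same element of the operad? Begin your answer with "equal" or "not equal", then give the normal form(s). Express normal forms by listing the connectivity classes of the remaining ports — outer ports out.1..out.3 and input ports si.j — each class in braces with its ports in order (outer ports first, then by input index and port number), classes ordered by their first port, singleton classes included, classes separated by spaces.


not equal; the first gives {out.1, s1.2, s2.2, s3.1} {out.2} {out.3, s2.1, s2.3} {s1.1, s3.2, s3.3} {s1.3} and the second {out.1} {out.2} {out.3} {s1.1} {s1.2} {s1.3} {s2.1, s2.2, s2.3} {s3.1} {s3.2} {s3.3}

In normal form, the first expression is {out.1, s1.2, s2.2, s3.1} {out.2} {out.3, s2.1, s2.3} {s1.1, s3.2, s3.3} {s1.3}
In normal form, the second expression is {out.1} {out.2} {out.3} {s1.1} {s1.2} {s1.3} {s2.1, s2.2, s2.3} {s3.1} {s3.2} {s3.3}
They disagree, so not equal.


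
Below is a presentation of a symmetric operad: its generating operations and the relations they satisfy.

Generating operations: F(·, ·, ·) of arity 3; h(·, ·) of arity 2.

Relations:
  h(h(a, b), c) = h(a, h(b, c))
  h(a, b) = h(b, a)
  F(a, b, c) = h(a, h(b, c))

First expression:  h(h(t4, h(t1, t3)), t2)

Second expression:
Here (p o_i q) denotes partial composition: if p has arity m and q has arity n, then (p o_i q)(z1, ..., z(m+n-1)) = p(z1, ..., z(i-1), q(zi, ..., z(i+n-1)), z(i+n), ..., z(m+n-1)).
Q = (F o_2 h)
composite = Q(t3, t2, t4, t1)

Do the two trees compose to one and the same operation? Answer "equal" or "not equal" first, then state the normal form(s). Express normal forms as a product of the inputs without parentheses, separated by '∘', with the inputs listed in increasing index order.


The first composite normalizes to t1 ∘ t2 ∘ t3 ∘ t4
The second composite normalizes to t1 ∘ t2 ∘ t3 ∘ t4
The normal forms match — equal.

equal; both compose to t1 ∘ t2 ∘ t3 ∘ t4


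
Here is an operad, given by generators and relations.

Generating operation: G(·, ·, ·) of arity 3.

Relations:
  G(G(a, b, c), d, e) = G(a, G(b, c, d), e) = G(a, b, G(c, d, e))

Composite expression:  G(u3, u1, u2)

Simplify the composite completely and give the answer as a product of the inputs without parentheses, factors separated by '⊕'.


All parenthesizations of G agree; list the u-inputs left to right.
G(u3, u1, u2) unparenthesizes to u3 ⊕ u1 ⊕ u2

u3 ⊕ u1 ⊕ u2


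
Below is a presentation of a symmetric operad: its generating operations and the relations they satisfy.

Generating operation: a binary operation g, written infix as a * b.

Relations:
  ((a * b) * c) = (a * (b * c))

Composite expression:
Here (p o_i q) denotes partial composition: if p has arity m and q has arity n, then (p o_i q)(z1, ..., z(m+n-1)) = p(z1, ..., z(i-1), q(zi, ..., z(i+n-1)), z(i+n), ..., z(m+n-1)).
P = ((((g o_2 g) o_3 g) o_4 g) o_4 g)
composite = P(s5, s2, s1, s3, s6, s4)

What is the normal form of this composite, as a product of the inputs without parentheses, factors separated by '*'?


Under associativity of g, the answer is the s's in reading order.
(s3 * s6) reduces to s3 * s6
((s3 * s6) * s4) reduces to s3 * s6 * s4
(s1 * ((s3 * s6) * s4)) reduces to s1 * s3 * s6 * s4
(s2 * (s1 * ((s3 * s6) * s4))) reduces to s2 * s1 * s3 * s6 * s4
(s5 * (s2 * (s1 * ((s3 * s6) * s4)))) reduces to s5 * s2 * s1 * s3 * s6 * s4

s5 * s2 * s1 * s3 * s6 * s4


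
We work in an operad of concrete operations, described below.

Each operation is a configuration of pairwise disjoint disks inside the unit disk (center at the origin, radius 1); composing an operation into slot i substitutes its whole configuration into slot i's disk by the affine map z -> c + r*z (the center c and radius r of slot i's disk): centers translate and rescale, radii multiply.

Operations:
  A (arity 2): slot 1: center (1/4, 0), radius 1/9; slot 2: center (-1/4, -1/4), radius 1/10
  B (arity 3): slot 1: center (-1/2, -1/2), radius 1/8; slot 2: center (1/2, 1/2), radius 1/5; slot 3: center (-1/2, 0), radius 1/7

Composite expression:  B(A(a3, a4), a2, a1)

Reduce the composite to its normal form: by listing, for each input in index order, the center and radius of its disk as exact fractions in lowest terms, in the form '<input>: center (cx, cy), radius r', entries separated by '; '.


a1: center (-1/2, 0), radius 1/7; a2: center (1/2, 1/2), radius 1/5; a3: center (-15/32, -1/2), radius 1/72; a4: center (-17/32, -17/32), radius 1/80

Only the slot chain above each a matters under B; compose those maps.
tracing a3 down its 2-map path: center (-15/32, -1/2), radius 1/72
tracing a4 down its 2-map path: center (-17/32, -17/32), radius 1/80
tracing a2 down its 1-map path: center (1/2, 1/2), radius 1/5
tracing a1 down its 1-map path: center (-1/2, 0), radius 1/7


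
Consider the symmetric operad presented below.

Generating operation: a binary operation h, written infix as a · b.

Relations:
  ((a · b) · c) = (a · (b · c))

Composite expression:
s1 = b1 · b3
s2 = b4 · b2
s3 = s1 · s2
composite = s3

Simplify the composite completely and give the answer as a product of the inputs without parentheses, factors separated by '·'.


b1 · b3 · b4 · b2

Key point: h is associative — brackets drop, the b-order remains.
(b1 · b3) unparenthesizes to b1 · b3
(b4 · b2) unparenthesizes to b4 · b2
((b1 · b3) · (b4 · b2)) unparenthesizes to b1 · b3 · b4 · b2


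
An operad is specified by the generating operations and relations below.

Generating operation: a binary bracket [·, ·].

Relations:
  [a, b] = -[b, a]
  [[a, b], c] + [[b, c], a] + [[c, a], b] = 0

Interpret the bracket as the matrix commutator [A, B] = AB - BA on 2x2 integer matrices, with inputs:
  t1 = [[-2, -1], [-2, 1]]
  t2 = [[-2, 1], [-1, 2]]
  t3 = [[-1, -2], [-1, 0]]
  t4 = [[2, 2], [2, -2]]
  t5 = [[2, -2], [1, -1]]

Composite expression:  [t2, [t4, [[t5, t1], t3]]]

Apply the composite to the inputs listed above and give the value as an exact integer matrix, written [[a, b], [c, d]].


[t5, t1] = [[5, -9], [3, -5]]
[[t5, t1], t3] = [[15, -29], [7, -15]]
[t4, [[t5, t1], t3]] = [[72, -176], [32, -72]]
[t2, [t4, [[t5, t1], t3]]] = [[-144, 560], [-16, 144]]

[[-144, 560], [-16, 144]]


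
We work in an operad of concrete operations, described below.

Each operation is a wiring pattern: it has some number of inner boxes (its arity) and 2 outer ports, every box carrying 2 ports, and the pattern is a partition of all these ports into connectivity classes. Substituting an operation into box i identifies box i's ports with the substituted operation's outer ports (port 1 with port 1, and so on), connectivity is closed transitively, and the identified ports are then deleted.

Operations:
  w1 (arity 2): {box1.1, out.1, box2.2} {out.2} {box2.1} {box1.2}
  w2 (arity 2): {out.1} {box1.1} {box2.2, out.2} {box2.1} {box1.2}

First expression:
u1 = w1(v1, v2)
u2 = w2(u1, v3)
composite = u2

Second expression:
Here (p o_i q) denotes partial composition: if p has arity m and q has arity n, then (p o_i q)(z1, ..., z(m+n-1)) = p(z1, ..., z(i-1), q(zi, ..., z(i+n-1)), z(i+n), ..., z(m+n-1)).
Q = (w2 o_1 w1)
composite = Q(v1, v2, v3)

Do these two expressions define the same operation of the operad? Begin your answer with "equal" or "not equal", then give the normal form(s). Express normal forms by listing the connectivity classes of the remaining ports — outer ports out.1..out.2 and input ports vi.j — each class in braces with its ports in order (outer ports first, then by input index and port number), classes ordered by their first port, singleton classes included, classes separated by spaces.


Normal form of the first expression: {out.1} {out.2, v3.2} {v1.1, v2.2} {v1.2} {v2.1} {v3.1}
Normal form of the second expression: {out.1} {out.2, v3.2} {v1.1, v2.2} {v1.2} {v2.1} {v3.1}
Same normal form: equal.

equal; both compose to {out.1} {out.2, v3.2} {v1.1, v2.2} {v1.2} {v2.1} {v3.1}


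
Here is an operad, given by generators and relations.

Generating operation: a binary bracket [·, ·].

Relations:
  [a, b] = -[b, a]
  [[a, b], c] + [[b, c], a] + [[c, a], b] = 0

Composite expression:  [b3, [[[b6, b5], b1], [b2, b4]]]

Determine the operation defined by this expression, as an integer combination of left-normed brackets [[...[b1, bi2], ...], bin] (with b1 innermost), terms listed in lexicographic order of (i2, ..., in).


-[[[[[b1, b5], b6], b2], b4], b3] + [[[[[b1, b5], b6], b4], b2], b3] + [[[[[b1, b6], b5], b2], b4], b3] - [[[[[b1, b6], b5], b4], b2], b3]

Skip Jacobi rewriting: expand, keep b1-initial words, read off terms.
Composite bracket: [b3, [[[b6, b5], b1], [b2, b4]]]
Full expansion: 32 signed words from ab - ba (2^5 = 32).
Coefficients come from the b1-initial words:
  word b1b5b6b2b4b3 has sign -1, contributing -[[[[[b1, b5], b6], b2], b4], b3]
  word b1b5b6b4b2b3 has sign +1, contributing +[[[[[b1, b5], b6], b4], b2], b3]
  word b1b6b5b2b4b3 has sign +1, contributing +[[[[[b1, b6], b5], b2], b4], b3]
  word b1b6b5b4b2b3 has sign -1, contributing -[[[[[b1, b6], b5], b4], b2], b3]


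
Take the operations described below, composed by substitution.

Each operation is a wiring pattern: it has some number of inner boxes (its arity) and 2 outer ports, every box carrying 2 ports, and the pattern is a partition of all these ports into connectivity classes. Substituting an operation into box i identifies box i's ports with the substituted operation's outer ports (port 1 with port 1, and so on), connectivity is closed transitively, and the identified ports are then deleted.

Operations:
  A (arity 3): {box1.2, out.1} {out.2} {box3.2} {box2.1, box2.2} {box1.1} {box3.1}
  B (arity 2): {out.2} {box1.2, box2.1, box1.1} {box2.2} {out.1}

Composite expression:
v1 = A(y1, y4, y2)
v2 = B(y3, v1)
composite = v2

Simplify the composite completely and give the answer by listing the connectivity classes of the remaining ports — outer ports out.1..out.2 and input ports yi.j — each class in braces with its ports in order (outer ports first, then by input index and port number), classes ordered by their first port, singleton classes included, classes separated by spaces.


{out.1} {out.2} {y1.1} {y1.2, y3.1, y3.2} {y2.1} {y2.2} {y4.1, y4.2}


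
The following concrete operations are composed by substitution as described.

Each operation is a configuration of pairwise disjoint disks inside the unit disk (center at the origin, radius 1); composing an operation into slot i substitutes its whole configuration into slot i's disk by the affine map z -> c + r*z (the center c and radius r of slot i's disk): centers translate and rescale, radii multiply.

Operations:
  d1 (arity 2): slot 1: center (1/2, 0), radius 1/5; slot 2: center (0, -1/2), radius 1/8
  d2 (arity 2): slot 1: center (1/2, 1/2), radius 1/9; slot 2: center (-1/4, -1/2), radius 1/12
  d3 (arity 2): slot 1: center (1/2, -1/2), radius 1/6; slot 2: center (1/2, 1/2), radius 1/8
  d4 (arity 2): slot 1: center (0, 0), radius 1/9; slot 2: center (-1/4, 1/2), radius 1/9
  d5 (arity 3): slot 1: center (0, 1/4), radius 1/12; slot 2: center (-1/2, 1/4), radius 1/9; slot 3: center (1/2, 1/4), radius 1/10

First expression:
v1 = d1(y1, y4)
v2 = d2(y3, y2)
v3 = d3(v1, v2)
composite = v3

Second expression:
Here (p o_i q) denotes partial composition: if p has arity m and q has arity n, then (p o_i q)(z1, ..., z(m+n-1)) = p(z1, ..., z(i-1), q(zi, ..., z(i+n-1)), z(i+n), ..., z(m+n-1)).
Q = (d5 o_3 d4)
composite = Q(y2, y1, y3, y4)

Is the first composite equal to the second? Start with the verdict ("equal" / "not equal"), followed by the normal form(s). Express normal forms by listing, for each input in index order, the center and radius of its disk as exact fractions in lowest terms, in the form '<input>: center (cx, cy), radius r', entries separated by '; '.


not equal; first: y1: center (7/12, -1/2), radius 1/30; y2: center (15/32, 7/16), radius 1/96; y3: center (9/16, 9/16), radius 1/72; y4: center (1/2, -7/12), radius 1/48; second: y1: center (-1/2, 1/4), radius 1/9; y2: center (0, 1/4), radius 1/12; y3: center (1/2, 1/4), radius 1/90; y4: center (19/40, 3/10), radius 1/90


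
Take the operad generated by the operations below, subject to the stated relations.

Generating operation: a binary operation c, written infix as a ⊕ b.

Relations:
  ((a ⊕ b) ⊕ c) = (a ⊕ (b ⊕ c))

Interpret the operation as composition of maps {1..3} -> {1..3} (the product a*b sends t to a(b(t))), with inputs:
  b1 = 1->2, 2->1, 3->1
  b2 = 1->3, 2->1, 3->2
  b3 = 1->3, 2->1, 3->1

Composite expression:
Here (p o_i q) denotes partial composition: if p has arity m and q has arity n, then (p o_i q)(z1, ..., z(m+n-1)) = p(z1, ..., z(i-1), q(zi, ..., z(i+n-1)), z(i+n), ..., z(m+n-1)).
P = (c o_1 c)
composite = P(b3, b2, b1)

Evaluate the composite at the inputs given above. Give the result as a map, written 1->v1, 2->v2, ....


1->3, 2->1, 3->1

(b3 ⊕ b2) = 1->1, 2->3, 3->1
((b3 ⊕ b2) ⊕ b1) = 1->3, 2->1, 3->1


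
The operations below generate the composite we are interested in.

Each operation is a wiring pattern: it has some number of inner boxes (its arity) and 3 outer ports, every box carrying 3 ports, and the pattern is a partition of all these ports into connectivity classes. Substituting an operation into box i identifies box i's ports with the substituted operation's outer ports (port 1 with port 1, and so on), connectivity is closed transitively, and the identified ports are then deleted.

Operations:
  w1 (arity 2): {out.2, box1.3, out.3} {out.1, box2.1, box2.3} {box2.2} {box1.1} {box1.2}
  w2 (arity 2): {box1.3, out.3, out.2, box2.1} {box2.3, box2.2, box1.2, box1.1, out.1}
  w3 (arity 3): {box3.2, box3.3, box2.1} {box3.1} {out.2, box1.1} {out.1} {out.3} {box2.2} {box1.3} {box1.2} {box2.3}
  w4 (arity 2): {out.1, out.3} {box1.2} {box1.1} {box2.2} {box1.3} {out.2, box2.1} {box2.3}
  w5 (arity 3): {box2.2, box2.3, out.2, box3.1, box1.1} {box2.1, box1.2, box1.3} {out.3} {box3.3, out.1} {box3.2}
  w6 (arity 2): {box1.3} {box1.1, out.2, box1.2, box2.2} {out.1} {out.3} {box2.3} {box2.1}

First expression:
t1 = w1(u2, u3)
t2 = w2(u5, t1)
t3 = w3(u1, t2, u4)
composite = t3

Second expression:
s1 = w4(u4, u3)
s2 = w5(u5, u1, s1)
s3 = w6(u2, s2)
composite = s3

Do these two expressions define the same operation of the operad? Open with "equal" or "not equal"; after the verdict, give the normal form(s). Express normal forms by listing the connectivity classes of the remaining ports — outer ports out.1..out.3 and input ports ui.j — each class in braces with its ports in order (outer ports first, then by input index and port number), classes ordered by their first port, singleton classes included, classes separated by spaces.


not equal — first {out.1} {out.2, u1.1} {out.3} {u1.2} {u1.3} {u2.1} {u2.2} {u2.3, u4.2, u4.3, u5.1, u5.2} {u3.1, u3.3, u5.3} {u3.2} {u4.1}, second {out.1} {out.2, u1.2, u1.3, u2.1, u2.2, u5.1} {out.3} {u1.1, u5.2, u5.3} {u2.3} {u3.1} {u3.2} {u3.3} {u4.1} {u4.2} {u4.3}

Normal form of the first expression: {out.1} {out.2, u1.1} {out.3} {u1.2} {u1.3} {u2.1} {u2.2} {u2.3, u4.2, u4.3, u5.1, u5.2} {u3.1, u3.3, u5.3} {u3.2} {u4.1}
Normal form of the second expression: {out.1} {out.2, u1.2, u1.3, u2.1, u2.2, u5.1} {out.3} {u1.1, u5.2, u5.3} {u2.3} {u3.1} {u3.2} {u3.3} {u4.1} {u4.2} {u4.3}
The normal forms differ: not equal.


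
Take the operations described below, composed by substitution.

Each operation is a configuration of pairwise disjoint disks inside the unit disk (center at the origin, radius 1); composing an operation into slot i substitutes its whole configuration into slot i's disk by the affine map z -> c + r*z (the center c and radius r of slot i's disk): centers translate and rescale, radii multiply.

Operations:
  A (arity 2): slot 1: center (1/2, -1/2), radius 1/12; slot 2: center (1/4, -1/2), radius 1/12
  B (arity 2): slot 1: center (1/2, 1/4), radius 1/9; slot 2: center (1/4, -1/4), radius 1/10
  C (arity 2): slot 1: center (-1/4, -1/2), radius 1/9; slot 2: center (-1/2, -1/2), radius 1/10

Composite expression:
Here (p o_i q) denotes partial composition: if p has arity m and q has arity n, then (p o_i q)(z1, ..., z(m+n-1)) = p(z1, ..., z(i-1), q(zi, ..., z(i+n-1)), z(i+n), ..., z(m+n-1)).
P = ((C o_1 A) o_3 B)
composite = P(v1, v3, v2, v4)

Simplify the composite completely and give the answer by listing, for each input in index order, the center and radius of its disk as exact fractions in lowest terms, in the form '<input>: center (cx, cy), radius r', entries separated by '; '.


v1: center (-7/36, -5/9), radius 1/108; v2: center (-9/20, -19/40), radius 1/90; v3: center (-2/9, -5/9), radius 1/108; v4: center (-19/40, -21/40), radius 1/100

Below C, radii multiply path by path; the v-disk centers shift.
input v1: applying the 2 nested substitutions gives center (-7/36, -5/9), radius 1/108
input v3: applying the 2 nested substitutions gives center (-2/9, -5/9), radius 1/108
input v2: applying the 2 nested substitutions gives center (-9/20, -19/40), radius 1/90
input v4: applying the 2 nested substitutions gives center (-19/40, -21/40), radius 1/100


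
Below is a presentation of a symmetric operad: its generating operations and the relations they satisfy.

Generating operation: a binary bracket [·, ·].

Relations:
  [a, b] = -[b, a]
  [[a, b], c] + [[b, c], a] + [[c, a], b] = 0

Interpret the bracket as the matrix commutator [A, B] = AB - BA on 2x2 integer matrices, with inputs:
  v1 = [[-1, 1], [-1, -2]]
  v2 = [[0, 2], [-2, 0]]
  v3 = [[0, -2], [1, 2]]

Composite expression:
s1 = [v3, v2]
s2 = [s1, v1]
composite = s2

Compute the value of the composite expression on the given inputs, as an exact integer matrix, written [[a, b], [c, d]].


[[8, 8], [0, -8]]

[v3, v2] = [[2, -4], [-4, -2]]
[[v3, v2], v1] = [[8, 8], [0, -8]]


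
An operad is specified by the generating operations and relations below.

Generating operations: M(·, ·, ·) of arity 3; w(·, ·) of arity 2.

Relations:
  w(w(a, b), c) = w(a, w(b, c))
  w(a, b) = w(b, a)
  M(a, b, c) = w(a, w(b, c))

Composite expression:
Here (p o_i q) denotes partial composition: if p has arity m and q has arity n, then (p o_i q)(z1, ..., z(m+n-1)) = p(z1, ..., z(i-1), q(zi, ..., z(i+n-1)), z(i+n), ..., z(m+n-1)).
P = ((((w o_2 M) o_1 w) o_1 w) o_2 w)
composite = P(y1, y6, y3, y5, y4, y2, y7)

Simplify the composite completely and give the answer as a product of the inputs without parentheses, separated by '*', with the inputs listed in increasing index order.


y1 * y2 * y3 * y4 * y5 * y6 * y7

Both nesting and order wash out for w; what remains is which y's occur.
w(y6, y3) unparenthesizes to y6 * y3
w(y1, w(y6, y3)) unparenthesizes to y1 * y6 * y3
w(w(y1, w(y6, y3)), y5) unparenthesizes to y1 * y6 * y3 * y5
M(y4, y2, y7) unparenthesizes to y4 * y2 * y7
w(w(w(y1, w(y6, y3)), y5), M(y4, y2, y7)) unparenthesizes to y1 * y6 * y3 * y5 * y4 * y2 * y7
the factors in increasing index order: y1 * y2 * y3 * y4 * y5 * y6 * y7


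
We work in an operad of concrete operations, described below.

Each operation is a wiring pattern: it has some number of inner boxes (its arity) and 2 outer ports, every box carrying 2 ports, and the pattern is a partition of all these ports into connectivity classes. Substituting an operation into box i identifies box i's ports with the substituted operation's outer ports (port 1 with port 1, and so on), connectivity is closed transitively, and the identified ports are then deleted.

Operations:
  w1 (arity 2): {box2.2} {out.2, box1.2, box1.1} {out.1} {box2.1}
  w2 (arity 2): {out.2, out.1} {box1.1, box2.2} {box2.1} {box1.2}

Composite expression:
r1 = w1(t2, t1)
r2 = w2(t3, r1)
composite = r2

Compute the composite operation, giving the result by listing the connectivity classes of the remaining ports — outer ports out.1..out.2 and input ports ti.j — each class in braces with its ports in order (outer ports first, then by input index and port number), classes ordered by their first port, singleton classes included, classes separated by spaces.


{out.1, out.2} {t1.1} {t1.2} {t2.1, t2.2, t3.1} {t3.2}

After gluing at w2, chains via deleted ports link the t-ports.
stage w1: inputs (t2, t1), connectivity {out.1} {out.2, t2.1, t2.2} {t1.1} {t1.2}, out.j its boundary
stage w2: inputs (t3, t2, t1), connectivity {out.1, out.2} {t1.1} {t1.2} {t2.1, t2.2, t3.1} {t3.2}, out.j its boundary
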